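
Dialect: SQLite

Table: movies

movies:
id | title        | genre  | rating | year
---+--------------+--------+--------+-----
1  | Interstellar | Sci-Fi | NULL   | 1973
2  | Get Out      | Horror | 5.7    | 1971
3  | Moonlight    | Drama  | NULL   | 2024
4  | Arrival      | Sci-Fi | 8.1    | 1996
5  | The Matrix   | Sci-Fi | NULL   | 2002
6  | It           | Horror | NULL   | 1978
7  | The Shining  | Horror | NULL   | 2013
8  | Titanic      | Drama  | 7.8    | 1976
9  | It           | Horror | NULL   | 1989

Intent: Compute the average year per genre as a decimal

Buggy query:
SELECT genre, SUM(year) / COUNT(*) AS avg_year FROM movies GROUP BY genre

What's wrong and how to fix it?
Bug: SUM(year) and COUNT(*) are both integers; the division truncates the fractional part

Fix: Cast one side to REAL so the division keeps the fractional part

Corrected query:
SELECT genre, SUM(year) * 1.0 / COUNT(*) AS avg_year FROM movies GROUP BY genre

Result:
genre  | avg_year   
-------+------------
Drama  | 2000       
Horror | 1987.75    
Sci-Fi | 1990.333333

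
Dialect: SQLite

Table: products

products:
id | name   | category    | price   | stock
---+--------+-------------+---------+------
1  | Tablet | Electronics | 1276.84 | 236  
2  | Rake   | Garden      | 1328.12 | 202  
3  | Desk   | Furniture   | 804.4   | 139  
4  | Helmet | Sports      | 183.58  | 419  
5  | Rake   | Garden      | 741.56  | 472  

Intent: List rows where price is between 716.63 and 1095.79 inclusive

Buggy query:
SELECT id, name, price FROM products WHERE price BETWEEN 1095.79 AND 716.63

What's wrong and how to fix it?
Bug: The bounds are reversed; BETWEEN a AND b requires a <= b to match anything

Fix: Write BETWEEN 716.63 AND 1095.79

Corrected query:
SELECT id, name, price FROM products WHERE price BETWEEN 716.63 AND 1095.79

Result:
id | name | price 
---+------+-------
3  | Desk | 804.4 
5  | Rake | 741.56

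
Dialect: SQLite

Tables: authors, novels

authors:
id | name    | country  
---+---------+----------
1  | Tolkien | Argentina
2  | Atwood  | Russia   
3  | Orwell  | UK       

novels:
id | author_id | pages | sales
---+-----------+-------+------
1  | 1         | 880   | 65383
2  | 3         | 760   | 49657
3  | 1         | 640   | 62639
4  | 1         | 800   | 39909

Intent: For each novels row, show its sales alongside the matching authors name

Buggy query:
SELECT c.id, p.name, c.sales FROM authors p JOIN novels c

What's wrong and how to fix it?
Bug: JOIN with no ON clause produces a cartesian product; every novels row pairs with every authors row

Fix: Specify the join condition linking the foreign key to the parent id

Corrected query:
SELECT c.id, p.name, c.sales FROM authors p JOIN novels c ON c.author_id = p.id

Result:
id | name    | sales
---+---------+------
1  | Tolkien | 65383
2  | Orwell  | 49657
3  | Tolkien | 62639
4  | Tolkien | 39909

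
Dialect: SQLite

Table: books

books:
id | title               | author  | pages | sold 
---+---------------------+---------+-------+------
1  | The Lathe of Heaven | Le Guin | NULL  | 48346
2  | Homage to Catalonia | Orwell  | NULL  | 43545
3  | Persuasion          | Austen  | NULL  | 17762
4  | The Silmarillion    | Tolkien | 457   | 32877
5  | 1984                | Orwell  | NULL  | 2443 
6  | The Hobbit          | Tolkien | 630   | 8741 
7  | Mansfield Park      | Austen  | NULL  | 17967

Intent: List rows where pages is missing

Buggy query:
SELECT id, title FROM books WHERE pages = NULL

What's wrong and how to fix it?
Bug: '= NULL' is always unknown in SQL three-valued logic, so no rows match

Fix: Replace '= NULL' with 'IS NULL'

Corrected query:
SELECT id, title FROM books WHERE pages IS NULL

Result:
id | title              
---+--------------------
1  | The Lathe of Heaven
2  | Homage to Catalonia
3  | Persuasion         
5  | 1984               
7  | Mansfield Park     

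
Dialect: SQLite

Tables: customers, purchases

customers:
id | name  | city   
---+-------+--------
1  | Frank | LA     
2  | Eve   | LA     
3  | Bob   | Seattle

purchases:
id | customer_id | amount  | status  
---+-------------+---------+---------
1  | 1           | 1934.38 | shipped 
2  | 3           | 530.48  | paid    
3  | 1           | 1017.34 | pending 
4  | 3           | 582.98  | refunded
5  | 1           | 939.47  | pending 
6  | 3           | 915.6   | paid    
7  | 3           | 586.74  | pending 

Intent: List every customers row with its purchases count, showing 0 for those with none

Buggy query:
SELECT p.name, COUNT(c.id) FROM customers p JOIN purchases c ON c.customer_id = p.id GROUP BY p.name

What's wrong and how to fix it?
Bug: An inner join excludes parents with zero children

Fix: Switch to LEFT JOIN to retain unmatched parent rows

Corrected query:
SELECT p.name, COUNT(c.id) FROM customers p LEFT JOIN purchases c ON c.customer_id = p.id GROUP BY p.name

Result:
name  | COUNT(c.id)
------+------------
Bob   | 4          
Eve   | 0          
Frank | 3          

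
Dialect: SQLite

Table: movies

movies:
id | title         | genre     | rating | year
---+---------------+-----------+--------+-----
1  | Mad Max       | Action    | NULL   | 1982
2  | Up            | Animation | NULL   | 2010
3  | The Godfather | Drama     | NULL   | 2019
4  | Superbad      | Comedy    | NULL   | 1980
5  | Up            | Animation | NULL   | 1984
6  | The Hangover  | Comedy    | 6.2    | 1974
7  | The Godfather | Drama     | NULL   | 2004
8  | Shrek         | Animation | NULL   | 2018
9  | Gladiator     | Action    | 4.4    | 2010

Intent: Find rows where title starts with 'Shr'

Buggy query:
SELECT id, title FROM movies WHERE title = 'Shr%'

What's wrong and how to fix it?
Bug: Wildcards only work with LIKE; '=' treats '%' as a literal character

Fix: Use LIKE for wildcard pattern matching

Corrected query:
SELECT id, title FROM movies WHERE title LIKE 'Shr%'

Result:
id | title
---+------
8  | Shrek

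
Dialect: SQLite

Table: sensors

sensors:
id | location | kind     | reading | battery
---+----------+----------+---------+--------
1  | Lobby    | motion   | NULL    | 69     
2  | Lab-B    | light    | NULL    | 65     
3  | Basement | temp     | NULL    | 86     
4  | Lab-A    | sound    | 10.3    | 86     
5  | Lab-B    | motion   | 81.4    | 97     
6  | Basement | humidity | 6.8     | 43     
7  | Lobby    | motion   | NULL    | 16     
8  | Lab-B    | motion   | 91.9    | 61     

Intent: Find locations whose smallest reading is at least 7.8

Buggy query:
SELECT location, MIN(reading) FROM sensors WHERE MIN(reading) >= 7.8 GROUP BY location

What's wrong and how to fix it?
Bug: Aggregates like MIN are computed per group after WHERE runs

Fix: Replace WHERE with HAVING after the GROUP BY

Corrected query:
SELECT location, MIN(reading) FROM sensors GROUP BY location HAVING MIN(reading) >= 7.8

Result:
location | MIN(reading)
---------+-------------
Lab-A    | 10.3        
Lab-B    | 81.4        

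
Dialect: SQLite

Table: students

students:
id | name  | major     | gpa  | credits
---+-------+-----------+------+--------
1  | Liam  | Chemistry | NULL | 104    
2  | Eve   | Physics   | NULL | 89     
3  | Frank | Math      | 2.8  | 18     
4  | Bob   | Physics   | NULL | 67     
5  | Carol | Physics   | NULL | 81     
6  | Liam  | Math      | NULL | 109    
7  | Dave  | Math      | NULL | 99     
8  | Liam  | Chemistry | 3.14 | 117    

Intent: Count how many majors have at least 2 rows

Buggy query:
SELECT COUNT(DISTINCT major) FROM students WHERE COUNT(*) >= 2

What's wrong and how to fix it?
Bug: COUNT(*) cannot appear in WHERE; the per-group count doesn't exist yet

Fix: Group first with HAVING COUNT(*) >= 2, then COUNT the resulting groups

Corrected query:
SELECT COUNT(*) FROM (SELECT major FROM students GROUP BY major HAVING COUNT(*) >= 2)

Result:
COUNT(*)
--------
3       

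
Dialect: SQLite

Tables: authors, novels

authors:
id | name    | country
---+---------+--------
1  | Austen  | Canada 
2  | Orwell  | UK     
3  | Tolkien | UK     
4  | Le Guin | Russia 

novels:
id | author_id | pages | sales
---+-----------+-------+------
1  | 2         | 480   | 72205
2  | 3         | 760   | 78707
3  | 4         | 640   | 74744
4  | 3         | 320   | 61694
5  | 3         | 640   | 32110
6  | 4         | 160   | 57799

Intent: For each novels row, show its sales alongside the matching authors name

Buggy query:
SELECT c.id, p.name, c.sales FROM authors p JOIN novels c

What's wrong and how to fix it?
Bug: JOIN with no ON clause produces a cartesian product; every novels row pairs with every authors row

Fix: Add ON c.author_id = p.id to the JOIN

Corrected query:
SELECT c.id, p.name, c.sales FROM authors p JOIN novels c ON c.author_id = p.id

Result:
id | name    | sales
---+---------+------
1  | Orwell  | 72205
2  | Tolkien | 78707
3  | Le Guin | 74744
4  | Tolkien | 61694
5  | Tolkien | 32110
6  | Le Guin | 57799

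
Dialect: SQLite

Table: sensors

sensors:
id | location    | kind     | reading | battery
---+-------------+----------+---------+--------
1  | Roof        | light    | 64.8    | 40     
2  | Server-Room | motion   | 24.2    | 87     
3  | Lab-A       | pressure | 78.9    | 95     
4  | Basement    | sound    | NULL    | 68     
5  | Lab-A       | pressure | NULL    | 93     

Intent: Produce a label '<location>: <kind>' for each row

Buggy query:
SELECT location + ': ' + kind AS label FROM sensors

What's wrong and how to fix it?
Bug: '+' is numeric addition; on text columns SQLite converts them to 0 instead of concatenating

Fix: Use the || operator for string concatenation

Corrected query:
SELECT location || ': ' || kind AS label FROM sensors

Result:
label              
-------------------
Roof: light        
Server-Room: motion
Lab-A: pressure    
Basement: sound    
Lab-A: pressure    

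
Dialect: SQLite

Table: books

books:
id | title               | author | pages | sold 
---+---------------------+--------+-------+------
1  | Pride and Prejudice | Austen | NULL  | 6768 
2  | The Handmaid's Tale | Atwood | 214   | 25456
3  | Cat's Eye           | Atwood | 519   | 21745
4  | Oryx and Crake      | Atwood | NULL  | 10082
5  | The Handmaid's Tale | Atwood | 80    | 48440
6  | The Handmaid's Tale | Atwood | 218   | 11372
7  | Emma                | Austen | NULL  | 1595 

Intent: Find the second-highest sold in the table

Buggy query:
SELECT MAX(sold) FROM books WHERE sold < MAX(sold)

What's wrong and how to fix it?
Bug: MAX(sold) on the right of the comparison is an aggregate-in-WHERE error

Fix: Put the inner MAX in a scalar subquery

Corrected query:
SELECT MAX(sold) FROM books WHERE sold < (SELECT MAX(sold) FROM books)

Result:
MAX(sold)
---------
25456    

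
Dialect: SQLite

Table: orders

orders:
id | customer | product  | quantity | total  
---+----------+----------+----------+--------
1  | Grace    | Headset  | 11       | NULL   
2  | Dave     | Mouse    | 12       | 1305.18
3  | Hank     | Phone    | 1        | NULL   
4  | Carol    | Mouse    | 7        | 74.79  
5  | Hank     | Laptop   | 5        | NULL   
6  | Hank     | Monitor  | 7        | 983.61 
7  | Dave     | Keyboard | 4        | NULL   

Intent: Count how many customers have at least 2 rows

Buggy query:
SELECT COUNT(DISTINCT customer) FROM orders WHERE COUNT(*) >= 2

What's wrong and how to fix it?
Bug: WHERE filters individual rows, not groups, so a group-level COUNT is invalid there

Fix: Group first with HAVING COUNT(*) >= 2, then COUNT the resulting groups

Corrected query:
SELECT COUNT(*) FROM (SELECT customer FROM orders GROUP BY customer HAVING COUNT(*) >= 2)

Result:
COUNT(*)
--------
2       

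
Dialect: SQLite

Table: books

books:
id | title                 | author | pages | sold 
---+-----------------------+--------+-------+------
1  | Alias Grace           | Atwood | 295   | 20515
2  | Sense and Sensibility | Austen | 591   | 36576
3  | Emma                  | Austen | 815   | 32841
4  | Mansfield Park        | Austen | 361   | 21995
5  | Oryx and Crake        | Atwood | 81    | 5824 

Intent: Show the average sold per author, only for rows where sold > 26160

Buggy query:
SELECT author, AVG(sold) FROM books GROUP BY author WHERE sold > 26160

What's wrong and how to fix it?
Bug: WHERE cannot follow GROUP BY

Fix: Move the WHERE clause before GROUP BY

Corrected query:
SELECT author, AVG(sold) FROM books WHERE sold > 26160 GROUP BY author

Result:
author | AVG(sold)
-------+----------
Austen | 34708.5  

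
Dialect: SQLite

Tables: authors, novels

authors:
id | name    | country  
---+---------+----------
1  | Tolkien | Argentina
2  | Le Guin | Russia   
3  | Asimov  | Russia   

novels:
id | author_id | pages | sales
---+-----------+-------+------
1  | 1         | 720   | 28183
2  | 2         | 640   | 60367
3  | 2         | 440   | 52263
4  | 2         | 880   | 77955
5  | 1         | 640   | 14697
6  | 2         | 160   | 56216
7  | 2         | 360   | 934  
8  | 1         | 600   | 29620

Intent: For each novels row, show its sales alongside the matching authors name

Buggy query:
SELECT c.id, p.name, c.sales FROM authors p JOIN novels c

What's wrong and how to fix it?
Bug: Missing join condition: each novels row is matched to all authors rows instead of just its own

Fix: Add ON c.author_id = p.id to the JOIN

Corrected query:
SELECT c.id, p.name, c.sales FROM authors p JOIN novels c ON c.author_id = p.id

Result:
id | name    | sales
---+---------+------
1  | Tolkien | 28183
2  | Le Guin | 60367
3  | Le Guin | 52263
4  | Le Guin | 77955
5  | Tolkien | 14697
6  | Le Guin | 56216
7  | Le Guin | 934  
8  | Tolkien | 29620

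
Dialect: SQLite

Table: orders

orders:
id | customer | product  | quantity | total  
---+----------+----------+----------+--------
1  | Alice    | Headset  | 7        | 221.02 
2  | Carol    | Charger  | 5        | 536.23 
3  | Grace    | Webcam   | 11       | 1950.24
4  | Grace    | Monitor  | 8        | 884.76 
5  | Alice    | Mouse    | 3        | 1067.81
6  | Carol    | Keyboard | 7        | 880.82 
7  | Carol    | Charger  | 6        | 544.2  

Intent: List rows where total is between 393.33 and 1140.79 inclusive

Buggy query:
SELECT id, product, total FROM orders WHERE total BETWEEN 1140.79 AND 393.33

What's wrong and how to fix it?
Bug: BETWEEN expects the lower bound first; with 1140.79 AND 393.33 the range is empty

Fix: Swap the bounds so the smaller value comes first

Corrected query:
SELECT id, product, total FROM orders WHERE total BETWEEN 393.33 AND 1140.79

Result:
id | product  | total  
---+----------+--------
2  | Charger  | 536.23 
4  | Monitor  | 884.76 
5  | Mouse    | 1067.81
6  | Keyboard | 880.82 
7  | Charger  | 544.2  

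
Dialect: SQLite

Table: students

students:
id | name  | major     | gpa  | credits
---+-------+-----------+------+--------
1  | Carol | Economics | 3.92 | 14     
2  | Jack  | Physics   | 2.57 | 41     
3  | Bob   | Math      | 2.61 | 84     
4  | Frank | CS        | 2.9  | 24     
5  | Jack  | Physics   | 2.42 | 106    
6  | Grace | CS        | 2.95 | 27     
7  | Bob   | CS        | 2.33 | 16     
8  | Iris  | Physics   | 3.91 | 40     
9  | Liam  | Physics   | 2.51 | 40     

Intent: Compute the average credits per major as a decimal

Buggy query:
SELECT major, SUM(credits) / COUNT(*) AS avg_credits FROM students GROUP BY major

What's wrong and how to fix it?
Bug: SUM(credits) and COUNT(*) are both integers; the division truncates the fractional part

Fix: Cast one side to REAL so the division keeps the fractional part

Corrected query:
SELECT major, SUM(credits) * 1.0 / COUNT(*) AS avg_credits FROM students GROUP BY major

Result:
major     | avg_credits
----------+------------
CS        | 22.333333  
Economics | 14         
Math      | 84         
Physics   | 56.75      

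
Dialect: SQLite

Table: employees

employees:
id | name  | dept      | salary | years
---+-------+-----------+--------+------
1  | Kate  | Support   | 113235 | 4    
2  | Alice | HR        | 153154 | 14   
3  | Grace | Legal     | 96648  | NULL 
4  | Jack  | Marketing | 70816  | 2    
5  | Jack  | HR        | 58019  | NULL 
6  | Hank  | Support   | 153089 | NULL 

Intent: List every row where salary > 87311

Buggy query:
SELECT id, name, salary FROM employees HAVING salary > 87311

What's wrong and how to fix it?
Bug: HAVING filters the output of aggregation, but this query has no GROUP BY and no aggregate functions, so SQLite rejects it (HAVING clause on a non-aggregate query); the condition here is per row

Fix: Use WHERE for row-level filtering

Corrected query:
SELECT id, name, salary FROM employees WHERE salary > 87311

Result:
id | name  | salary
---+-------+-------
1  | Kate  | 113235
2  | Alice | 153154
3  | Grace | 96648 
6  | Hank  | 153089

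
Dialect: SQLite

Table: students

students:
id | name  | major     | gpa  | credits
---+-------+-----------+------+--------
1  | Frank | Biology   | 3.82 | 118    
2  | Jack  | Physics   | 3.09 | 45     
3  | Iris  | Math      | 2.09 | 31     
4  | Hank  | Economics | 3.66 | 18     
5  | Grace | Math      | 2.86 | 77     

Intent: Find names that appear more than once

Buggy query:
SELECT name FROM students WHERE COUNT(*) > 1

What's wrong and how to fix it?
Bug: COUNT(*) is an aggregate and cannot be used in WHERE

Fix: Group first, then use HAVING for the count condition

Corrected query:
SELECT name FROM students GROUP BY name HAVING COUNT(*) > 1

Result:
(no rows)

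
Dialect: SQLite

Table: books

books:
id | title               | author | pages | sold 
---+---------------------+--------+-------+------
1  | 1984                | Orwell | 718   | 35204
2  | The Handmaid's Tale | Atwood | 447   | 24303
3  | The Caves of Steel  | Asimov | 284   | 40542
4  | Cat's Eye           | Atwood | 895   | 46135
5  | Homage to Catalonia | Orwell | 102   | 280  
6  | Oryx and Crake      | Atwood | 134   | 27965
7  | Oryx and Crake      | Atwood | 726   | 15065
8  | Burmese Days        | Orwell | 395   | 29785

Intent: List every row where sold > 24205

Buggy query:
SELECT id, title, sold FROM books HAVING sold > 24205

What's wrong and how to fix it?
Bug: HAVING filters the output of aggregation, but this query has no GROUP BY and no aggregate functions, so SQLite rejects it (HAVING clause on a non-aggregate query); the condition here is per row

Fix: Replace HAVING with WHERE since the condition applies to individual rows

Corrected query:
SELECT id, title, sold FROM books WHERE sold > 24205

Result:
id | title               | sold 
---+---------------------+------
1  | 1984                | 35204
2  | The Handmaid's Tale | 24303
3  | The Caves of Steel  | 40542
4  | Cat's Eye           | 46135
6  | Oryx and Crake      | 27965
8  | Burmese Days        | 29785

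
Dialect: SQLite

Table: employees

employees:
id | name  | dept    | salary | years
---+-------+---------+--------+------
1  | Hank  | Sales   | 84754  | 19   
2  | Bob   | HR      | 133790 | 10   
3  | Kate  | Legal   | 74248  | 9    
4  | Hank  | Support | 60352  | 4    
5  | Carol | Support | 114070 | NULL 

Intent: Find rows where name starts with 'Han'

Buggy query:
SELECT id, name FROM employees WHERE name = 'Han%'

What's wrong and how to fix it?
Bug: Wildcards only work with LIKE; '=' treats '%' as a literal character

Fix: Replace '=' with LIKE so 'Han%' is treated as a pattern

Corrected query:
SELECT id, name FROM employees WHERE name LIKE 'Han%'

Result:
id | name
---+-----
1  | Hank
4  | Hank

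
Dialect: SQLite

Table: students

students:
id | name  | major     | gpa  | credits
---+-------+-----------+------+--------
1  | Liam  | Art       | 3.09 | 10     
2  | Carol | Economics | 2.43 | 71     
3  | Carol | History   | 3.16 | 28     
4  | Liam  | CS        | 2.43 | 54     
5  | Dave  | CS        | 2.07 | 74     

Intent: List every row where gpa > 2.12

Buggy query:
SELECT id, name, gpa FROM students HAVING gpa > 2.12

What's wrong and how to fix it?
Bug: This is a non-aggregate query (no GROUP BY, no aggregates), so in SQLite the HAVING clause is invalid here; a row-level condition belongs in WHERE

Fix: Use WHERE for row-level filtering

Corrected query:
SELECT id, name, gpa FROM students WHERE gpa > 2.12

Result:
id | name  | gpa 
---+-------+-----
1  | Liam  | 3.09
2  | Carol | 2.43
3  | Carol | 3.16
4  | Liam  | 2.43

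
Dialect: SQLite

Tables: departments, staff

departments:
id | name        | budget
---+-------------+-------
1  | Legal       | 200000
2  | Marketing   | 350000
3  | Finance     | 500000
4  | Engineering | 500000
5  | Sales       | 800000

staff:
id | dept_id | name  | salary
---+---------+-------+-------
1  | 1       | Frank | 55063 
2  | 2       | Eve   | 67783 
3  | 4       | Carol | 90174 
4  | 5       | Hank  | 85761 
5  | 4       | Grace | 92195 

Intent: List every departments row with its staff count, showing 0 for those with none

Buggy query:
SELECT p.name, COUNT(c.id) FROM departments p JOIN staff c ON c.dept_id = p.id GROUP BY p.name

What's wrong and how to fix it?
Bug: An inner join excludes parents with zero children

Fix: Switch to LEFT JOIN to retain unmatched parent rows

Corrected query:
SELECT p.name, COUNT(c.id) FROM departments p LEFT JOIN staff c ON c.dept_id = p.id GROUP BY p.name

Result:
name        | COUNT(c.id)
------------+------------
Engineering | 2          
Finance     | 0          
Legal       | 1          
Marketing   | 1          
Sales       | 1          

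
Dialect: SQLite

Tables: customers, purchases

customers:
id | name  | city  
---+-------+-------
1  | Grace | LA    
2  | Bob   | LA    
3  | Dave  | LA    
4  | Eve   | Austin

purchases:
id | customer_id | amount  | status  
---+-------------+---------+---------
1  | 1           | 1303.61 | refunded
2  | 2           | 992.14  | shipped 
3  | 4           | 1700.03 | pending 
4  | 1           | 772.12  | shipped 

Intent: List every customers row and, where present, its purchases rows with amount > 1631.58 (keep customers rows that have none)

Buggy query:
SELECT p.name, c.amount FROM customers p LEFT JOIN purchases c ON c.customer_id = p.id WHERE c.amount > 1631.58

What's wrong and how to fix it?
Bug: Filtering c.amount in WHERE discards the NULL rows produced by LEFT JOIN, turning it into an inner join

Fix: Move the right-table condition into the ON clause so unmatched parents are kept

Corrected query:
SELECT p.name, c.amount FROM customers p LEFT JOIN purchases c ON c.customer_id = p.id AND c.amount > 1631.58

Result:
name  | amount 
------+--------
Grace | NULL   
Bob   | NULL   
Dave  | NULL   
Eve   | 1700.03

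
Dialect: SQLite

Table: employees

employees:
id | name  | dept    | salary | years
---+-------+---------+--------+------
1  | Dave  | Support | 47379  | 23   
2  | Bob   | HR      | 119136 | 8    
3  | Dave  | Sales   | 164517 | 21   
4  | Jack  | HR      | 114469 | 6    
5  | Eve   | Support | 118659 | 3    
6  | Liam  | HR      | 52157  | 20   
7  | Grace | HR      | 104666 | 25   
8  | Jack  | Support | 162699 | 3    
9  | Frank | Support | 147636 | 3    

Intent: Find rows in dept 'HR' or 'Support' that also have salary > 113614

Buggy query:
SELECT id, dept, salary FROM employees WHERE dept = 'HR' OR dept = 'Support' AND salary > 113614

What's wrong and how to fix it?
Bug: Without parentheses, AND is evaluated before OR, so the salary filter only applies to the 'Support' branch

Fix: Group the OR with parentheses (or use IN), then AND the threshold

Corrected query:
SELECT id, dept, salary FROM employees WHERE (dept = 'HR' OR dept = 'Support') AND salary > 113614

Result:
id | dept    | salary
---+---------+-------
2  | HR      | 119136
4  | HR      | 114469
5  | Support | 118659
8  | Support | 162699
9  | Support | 147636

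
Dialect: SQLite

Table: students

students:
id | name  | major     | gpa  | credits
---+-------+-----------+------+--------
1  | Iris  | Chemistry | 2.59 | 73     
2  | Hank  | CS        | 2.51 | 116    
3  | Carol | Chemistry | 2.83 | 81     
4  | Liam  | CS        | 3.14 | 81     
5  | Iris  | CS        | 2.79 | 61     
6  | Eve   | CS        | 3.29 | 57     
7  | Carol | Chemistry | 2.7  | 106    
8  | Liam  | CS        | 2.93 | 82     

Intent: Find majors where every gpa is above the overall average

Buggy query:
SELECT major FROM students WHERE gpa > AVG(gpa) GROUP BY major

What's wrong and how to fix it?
Bug: AVG() is an aggregate; it can't sit directly in WHERE

Fix: Use a subquery for AVG and a HAVING MIN(...) filter so the condition holds for every row in the group

Corrected query:
SELECT major FROM students GROUP BY major HAVING MIN(gpa) > (SELECT AVG(gpa) FROM students)

Result:
(no rows)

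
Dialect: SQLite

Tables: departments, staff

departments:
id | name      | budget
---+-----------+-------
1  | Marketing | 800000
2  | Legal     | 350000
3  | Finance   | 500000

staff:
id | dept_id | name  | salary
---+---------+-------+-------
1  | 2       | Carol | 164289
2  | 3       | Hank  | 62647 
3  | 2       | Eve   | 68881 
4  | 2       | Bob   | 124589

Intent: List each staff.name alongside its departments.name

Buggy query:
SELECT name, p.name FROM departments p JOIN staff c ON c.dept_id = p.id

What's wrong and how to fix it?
Bug: Both tables have a 'name' column; the unqualified reference is ambiguous

Fix: Qualify the column with its table alias (c.name)

Corrected query:
SELECT c.name, p.name FROM departments p JOIN staff c ON c.dept_id = p.id

Result:
name  | name   
------+--------
Carol | Legal  
Hank  | Finance
Eve   | Legal  
Bob   | Legal  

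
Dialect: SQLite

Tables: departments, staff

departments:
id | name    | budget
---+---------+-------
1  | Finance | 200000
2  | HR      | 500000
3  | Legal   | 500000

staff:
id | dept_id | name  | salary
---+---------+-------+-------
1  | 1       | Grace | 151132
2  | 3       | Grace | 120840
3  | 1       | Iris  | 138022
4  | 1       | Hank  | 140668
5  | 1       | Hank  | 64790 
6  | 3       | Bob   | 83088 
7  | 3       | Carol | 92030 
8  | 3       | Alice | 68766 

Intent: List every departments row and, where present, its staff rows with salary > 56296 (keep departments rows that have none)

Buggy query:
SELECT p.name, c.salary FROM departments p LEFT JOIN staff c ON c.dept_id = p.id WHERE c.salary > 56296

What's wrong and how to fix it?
Bug: Filtering c.salary in WHERE discards the NULL rows produced by LEFT JOIN, turning it into an inner join

Fix: Put 'c.salary > 56296' in the JOIN's ON clause instead of WHERE

Corrected query:
SELECT p.name, c.salary FROM departments p LEFT JOIN staff c ON c.dept_id = p.id AND c.salary > 56296

Result:
name    | salary
--------+-------
Finance | 64790 
Finance | 138022
Finance | 140668
Finance | 151132
HR      | NULL  
Legal   | 68766 
Legal   | 83088 
Legal   | 92030 
Legal   | 120840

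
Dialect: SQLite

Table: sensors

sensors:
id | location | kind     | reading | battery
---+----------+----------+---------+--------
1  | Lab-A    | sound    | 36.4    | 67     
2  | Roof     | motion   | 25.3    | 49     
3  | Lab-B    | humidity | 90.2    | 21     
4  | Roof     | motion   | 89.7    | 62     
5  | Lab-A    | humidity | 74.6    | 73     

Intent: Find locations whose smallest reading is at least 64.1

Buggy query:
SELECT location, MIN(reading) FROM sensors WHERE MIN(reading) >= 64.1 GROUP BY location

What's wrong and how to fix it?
Bug: MIN() in WHERE is a misuse of aggregate

Fix: Replace WHERE with HAVING after the GROUP BY

Corrected query:
SELECT location, MIN(reading) FROM sensors GROUP BY location HAVING MIN(reading) >= 64.1

Result:
location | MIN(reading)
---------+-------------
Lab-B    | 90.2        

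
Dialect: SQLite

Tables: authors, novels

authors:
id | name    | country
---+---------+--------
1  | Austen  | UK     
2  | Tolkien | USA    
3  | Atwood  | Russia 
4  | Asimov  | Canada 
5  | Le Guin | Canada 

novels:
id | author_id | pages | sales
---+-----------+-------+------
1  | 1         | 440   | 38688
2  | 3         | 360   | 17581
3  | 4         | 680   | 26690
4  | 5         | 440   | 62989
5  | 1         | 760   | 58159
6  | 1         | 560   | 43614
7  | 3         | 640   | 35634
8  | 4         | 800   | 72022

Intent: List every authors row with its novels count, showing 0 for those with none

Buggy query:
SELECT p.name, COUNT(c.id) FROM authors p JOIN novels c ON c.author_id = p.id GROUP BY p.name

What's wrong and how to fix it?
Bug: An inner join excludes parents with zero children

Fix: Switch to LEFT JOIN to retain unmatched parent rows

Corrected query:
SELECT p.name, COUNT(c.id) FROM authors p LEFT JOIN novels c ON c.author_id = p.id GROUP BY p.name

Result:
name    | COUNT(c.id)
--------+------------
Asimov  | 2          
Atwood  | 2          
Austen  | 3          
Le Guin | 1          
Tolkien | 0          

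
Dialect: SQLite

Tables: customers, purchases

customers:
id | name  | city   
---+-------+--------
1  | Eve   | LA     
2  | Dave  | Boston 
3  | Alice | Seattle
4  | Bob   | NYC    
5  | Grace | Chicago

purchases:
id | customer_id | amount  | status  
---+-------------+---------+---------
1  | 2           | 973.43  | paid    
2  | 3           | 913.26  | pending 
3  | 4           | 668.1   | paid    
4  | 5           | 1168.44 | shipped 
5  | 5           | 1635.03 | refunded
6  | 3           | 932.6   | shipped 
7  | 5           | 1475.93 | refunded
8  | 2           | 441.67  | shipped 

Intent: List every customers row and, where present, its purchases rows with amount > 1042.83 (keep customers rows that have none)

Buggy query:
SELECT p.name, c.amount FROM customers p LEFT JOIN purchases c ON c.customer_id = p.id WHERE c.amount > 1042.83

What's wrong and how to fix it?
Bug: A WHERE condition on the right-hand table after LEFT JOIN drops unmatched parents

Fix: Move the right-table condition into the ON clause so unmatched parents are kept

Corrected query:
SELECT p.name, c.amount FROM customers p LEFT JOIN purchases c ON c.customer_id = p.id AND c.amount > 1042.83

Result:
name  | amount 
------+--------
Eve   | NULL   
Dave  | NULL   
Alice | NULL   
Bob   | NULL   
Grace | 1168.44
Grace | 1475.93
Grace | 1635.03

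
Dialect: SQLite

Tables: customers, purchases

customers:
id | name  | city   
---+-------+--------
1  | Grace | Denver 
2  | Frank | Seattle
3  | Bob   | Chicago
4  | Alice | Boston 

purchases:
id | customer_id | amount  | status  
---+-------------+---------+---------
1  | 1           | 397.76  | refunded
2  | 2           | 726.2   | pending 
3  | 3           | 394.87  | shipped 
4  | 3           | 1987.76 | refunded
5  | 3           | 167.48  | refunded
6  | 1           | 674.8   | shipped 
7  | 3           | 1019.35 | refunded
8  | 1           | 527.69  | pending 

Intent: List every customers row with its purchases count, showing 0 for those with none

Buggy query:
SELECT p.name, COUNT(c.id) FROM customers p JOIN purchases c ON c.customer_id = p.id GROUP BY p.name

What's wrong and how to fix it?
Bug: INNER JOIN drops customers rows that have no matching purchases rows

Fix: Switch to LEFT JOIN to retain unmatched parent rows

Corrected query:
SELECT p.name, COUNT(c.id) FROM customers p LEFT JOIN purchases c ON c.customer_id = p.id GROUP BY p.name

Result:
name  | COUNT(c.id)
------+------------
Alice | 0          
Bob   | 4          
Frank | 1          
Grace | 3          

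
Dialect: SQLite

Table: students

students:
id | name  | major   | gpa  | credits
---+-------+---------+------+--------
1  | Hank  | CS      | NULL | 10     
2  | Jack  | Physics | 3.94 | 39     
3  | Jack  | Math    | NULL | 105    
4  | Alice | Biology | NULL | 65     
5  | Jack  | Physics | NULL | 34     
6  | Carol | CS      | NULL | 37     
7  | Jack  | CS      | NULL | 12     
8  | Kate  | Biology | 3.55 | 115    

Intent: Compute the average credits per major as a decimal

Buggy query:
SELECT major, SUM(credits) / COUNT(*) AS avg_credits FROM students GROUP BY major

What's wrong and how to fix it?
Bug: Both operands are integers, so '/' performs integer division and truncates

Fix: Cast one side to REAL so the division keeps the fractional part

Corrected query:
SELECT major, SUM(credits) * 1.0 / COUNT(*) AS avg_credits FROM students GROUP BY major

Result:
major   | avg_credits
--------+------------
Biology | 90         
CS      | 19.666667  
Math    | 105        
Physics | 36.5       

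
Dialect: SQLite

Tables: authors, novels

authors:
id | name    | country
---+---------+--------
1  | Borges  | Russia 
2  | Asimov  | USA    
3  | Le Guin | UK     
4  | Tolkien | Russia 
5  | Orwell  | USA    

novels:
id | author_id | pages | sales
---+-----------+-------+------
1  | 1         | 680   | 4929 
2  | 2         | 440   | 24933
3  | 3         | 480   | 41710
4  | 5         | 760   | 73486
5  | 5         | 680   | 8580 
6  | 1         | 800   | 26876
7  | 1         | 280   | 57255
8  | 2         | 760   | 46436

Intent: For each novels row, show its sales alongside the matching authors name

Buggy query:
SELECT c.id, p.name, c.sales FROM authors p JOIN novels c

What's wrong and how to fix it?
Bug: JOIN with no ON clause produces a cartesian product; every novels row pairs with every authors row

Fix: Add ON c.author_id = p.id to the JOIN

Corrected query:
SELECT c.id, p.name, c.sales FROM authors p JOIN novels c ON c.author_id = p.id

Result:
id | name    | sales
---+---------+------
1  | Borges  | 4929 
2  | Asimov  | 24933
3  | Le Guin | 41710
4  | Orwell  | 73486
5  | Orwell  | 8580 
6  | Borges  | 26876
7  | Borges  | 57255
8  | Asimov  | 46436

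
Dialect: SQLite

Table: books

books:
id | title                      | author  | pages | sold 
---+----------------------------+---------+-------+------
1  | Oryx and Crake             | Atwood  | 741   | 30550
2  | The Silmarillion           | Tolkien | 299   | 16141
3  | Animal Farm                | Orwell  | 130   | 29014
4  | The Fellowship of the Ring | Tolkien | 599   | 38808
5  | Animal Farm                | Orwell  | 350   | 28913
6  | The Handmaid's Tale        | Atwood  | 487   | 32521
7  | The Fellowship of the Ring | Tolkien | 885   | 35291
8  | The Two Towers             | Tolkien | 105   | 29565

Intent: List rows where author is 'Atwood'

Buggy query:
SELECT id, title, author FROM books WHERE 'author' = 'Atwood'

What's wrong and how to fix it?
Bug: 'author' in single quotes is a string literal, not the column; the comparison is literal-vs-literal and never true

Fix: Reference the column as author without single quotes

Corrected query:
SELECT id, title, author FROM books WHERE author = 'Atwood'

Result:
id | title               | author
---+---------------------+-------
1  | Oryx and Crake      | Atwood
6  | The Handmaid's Tale | Atwood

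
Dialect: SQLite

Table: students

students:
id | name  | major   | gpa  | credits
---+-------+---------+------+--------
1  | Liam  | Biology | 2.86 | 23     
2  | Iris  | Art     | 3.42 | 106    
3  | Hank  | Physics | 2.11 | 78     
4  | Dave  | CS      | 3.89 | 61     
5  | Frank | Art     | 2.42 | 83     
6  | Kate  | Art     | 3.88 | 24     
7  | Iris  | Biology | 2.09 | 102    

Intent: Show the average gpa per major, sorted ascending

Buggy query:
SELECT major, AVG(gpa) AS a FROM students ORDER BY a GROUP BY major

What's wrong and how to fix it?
Bug: ORDER BY appears before GROUP BY; SQL clause order requires GROUP BY first

Fix: Move ORDER BY to the end, after GROUP BY

Corrected query:
SELECT major, AVG(gpa) AS a FROM students GROUP BY major ORDER BY a

Result:
major   | a    
--------+------
Physics | 2.11 
Biology | 2.475
Art     | 3.24 
CS      | 3.89 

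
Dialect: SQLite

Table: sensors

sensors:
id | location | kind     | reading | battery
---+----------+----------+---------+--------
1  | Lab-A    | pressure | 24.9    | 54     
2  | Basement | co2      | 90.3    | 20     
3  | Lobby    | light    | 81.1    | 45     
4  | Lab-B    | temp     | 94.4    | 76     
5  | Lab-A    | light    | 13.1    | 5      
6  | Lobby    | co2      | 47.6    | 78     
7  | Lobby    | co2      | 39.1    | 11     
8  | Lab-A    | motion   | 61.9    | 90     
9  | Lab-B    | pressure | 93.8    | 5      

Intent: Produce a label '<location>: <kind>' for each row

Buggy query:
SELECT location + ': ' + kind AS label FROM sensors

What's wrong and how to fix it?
Bug: SQLite uses || for string concatenation; + coerces text to numbers (yielding 0)

Fix: Use the || operator for string concatenation

Corrected query:
SELECT location || ': ' || kind AS label FROM sensors

Result:
label          
---------------
Lab-A: pressure
Basement: co2  
Lobby: light   
Lab-B: temp    
Lab-A: light   
Lobby: co2     
Lobby: co2     
Lab-A: motion  
Lab-B: pressure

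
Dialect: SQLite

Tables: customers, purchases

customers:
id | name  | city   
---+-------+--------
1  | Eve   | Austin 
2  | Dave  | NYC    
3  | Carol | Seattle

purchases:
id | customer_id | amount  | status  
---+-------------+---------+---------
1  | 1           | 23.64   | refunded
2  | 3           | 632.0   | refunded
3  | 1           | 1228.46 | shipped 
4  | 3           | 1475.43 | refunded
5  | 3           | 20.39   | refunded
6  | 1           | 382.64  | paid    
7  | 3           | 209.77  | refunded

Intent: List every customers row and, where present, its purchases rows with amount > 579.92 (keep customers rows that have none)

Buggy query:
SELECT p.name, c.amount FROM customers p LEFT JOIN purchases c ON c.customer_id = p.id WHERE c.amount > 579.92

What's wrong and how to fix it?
Bug: Filtering c.amount in WHERE discards the NULL rows produced by LEFT JOIN, turning it into an inner join

Fix: Move the right-table condition into the ON clause so unmatched parents are kept

Corrected query:
SELECT p.name, c.amount FROM customers p LEFT JOIN purchases c ON c.customer_id = p.id AND c.amount > 579.92

Result:
name  | amount 
------+--------
Eve   | 1228.46
Dave  | NULL   
Carol | 632    
Carol | 1475.43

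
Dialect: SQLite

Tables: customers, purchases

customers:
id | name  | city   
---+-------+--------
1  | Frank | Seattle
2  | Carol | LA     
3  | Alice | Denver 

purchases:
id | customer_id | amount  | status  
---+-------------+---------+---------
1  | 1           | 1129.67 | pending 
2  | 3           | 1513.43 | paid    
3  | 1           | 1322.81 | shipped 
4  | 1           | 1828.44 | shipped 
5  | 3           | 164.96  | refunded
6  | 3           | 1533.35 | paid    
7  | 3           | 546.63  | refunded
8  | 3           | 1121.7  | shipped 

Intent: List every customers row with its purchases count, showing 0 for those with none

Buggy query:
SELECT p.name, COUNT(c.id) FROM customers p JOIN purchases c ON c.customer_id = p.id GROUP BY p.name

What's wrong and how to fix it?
Bug: INNER JOIN drops customers rows that have no matching purchases rows

Fix: Use LEFT JOIN so parents without children still appear (COUNT(c.id) gives 0)

Corrected query:
SELECT p.name, COUNT(c.id) FROM customers p LEFT JOIN purchases c ON c.customer_id = p.id GROUP BY p.name

Result:
name  | COUNT(c.id)
------+------------
Alice | 5          
Carol | 0          
Frank | 3          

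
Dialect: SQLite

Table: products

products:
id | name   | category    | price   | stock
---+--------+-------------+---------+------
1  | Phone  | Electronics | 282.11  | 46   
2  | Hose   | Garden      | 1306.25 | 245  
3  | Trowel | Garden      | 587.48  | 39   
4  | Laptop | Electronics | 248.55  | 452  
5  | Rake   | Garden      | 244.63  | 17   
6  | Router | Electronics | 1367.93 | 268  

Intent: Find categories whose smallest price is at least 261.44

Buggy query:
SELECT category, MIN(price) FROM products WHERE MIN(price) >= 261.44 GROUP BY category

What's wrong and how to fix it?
Bug: MIN() in WHERE is a misuse of aggregate

Fix: Replace WHERE with HAVING after the GROUP BY

Corrected query:
SELECT category, MIN(price) FROM products GROUP BY category HAVING MIN(price) >= 261.44

Result:
(no rows)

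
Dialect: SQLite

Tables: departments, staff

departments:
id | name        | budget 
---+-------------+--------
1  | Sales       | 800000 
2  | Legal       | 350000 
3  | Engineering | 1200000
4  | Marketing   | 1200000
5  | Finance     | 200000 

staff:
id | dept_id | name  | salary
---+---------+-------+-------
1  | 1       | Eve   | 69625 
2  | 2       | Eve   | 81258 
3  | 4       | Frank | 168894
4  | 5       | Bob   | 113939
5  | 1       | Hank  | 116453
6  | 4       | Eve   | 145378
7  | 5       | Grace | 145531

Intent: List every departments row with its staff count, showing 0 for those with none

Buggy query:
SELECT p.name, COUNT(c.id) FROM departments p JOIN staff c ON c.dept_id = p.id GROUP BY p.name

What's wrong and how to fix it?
Bug: INNER JOIN drops departments rows that have no matching staff rows

Fix: Use LEFT JOIN so parents without children still appear (COUNT(c.id) gives 0)

Corrected query:
SELECT p.name, COUNT(c.id) FROM departments p LEFT JOIN staff c ON c.dept_id = p.id GROUP BY p.name

Result:
name        | COUNT(c.id)
------------+------------
Engineering | 0          
Finance     | 2          
Legal       | 1          
Marketing   | 2          
Sales       | 2          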